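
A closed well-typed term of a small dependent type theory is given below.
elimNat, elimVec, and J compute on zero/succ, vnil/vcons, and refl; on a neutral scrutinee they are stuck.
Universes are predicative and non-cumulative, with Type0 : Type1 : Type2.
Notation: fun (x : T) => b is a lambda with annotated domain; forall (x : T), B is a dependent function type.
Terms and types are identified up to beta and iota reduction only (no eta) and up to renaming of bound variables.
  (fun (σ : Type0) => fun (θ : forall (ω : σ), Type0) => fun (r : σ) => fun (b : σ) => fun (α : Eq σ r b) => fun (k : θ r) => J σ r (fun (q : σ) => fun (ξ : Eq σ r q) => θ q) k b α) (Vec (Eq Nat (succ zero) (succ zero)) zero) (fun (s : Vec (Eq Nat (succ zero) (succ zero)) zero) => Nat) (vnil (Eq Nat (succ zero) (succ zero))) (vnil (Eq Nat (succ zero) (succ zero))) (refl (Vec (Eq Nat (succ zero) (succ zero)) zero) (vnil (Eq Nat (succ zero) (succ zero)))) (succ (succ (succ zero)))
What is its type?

inferred type:
  Nat


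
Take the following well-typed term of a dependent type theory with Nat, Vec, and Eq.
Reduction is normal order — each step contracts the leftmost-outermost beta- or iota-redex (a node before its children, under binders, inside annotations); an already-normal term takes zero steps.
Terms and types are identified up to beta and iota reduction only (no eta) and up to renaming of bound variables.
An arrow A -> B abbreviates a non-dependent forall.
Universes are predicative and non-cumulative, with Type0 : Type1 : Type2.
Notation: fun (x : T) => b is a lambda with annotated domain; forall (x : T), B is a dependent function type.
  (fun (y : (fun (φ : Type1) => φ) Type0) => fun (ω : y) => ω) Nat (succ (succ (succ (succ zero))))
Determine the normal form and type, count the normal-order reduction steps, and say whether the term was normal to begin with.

resulting normal form:
  succ (succ (succ (succ zero)))
type:
  Nat
normal-order step count: 2
term was already normal: no
first redex: a beta-redex


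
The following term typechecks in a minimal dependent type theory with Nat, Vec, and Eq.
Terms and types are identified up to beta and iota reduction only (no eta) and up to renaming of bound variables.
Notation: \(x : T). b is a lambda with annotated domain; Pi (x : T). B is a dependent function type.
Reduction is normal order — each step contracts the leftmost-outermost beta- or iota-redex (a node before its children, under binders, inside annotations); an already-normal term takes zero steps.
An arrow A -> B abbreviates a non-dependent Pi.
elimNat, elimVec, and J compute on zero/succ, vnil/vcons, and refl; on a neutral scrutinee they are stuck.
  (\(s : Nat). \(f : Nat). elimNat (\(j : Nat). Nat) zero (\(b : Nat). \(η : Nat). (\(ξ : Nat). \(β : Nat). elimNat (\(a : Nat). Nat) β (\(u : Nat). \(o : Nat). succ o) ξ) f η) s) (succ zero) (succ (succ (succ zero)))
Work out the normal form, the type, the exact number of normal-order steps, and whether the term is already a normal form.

normal form:
  succ (succ (succ zero))
inferred type:
  Nat
reduction steps (normal order): 18
already normal: no
first redex: a beta-redex


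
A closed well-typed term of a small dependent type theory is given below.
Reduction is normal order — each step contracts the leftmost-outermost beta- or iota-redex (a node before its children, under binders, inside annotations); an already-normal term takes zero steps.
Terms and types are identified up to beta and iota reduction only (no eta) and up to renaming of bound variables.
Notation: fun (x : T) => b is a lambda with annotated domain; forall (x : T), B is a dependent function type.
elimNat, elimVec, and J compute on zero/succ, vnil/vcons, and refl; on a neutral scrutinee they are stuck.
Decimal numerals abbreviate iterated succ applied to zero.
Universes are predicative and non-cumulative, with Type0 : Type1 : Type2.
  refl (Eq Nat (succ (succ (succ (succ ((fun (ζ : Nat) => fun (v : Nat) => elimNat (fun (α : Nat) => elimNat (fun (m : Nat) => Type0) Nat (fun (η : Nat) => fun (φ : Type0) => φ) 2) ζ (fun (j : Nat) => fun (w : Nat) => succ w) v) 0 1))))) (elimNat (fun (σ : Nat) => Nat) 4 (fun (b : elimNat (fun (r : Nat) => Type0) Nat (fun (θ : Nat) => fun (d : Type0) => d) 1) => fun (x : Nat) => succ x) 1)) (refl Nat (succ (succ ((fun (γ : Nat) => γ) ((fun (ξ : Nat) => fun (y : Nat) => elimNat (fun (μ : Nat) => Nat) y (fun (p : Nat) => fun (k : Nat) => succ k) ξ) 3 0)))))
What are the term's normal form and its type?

resulting normal form:
  refl (Eq Nat 5 5) (refl Nat 5)
inferred type:
  Eq (Eq Nat 5 5) (refl Nat 5) (refl Nat 5)


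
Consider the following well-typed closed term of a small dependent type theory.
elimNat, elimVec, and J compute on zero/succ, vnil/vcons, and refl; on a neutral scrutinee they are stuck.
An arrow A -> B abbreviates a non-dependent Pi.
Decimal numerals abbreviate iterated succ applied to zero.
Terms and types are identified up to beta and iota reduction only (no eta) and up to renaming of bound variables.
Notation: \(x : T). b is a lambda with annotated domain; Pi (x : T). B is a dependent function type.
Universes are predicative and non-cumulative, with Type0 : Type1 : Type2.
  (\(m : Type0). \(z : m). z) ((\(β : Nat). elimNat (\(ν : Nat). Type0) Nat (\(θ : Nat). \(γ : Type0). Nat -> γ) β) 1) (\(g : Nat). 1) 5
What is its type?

the term's type:
  Nat


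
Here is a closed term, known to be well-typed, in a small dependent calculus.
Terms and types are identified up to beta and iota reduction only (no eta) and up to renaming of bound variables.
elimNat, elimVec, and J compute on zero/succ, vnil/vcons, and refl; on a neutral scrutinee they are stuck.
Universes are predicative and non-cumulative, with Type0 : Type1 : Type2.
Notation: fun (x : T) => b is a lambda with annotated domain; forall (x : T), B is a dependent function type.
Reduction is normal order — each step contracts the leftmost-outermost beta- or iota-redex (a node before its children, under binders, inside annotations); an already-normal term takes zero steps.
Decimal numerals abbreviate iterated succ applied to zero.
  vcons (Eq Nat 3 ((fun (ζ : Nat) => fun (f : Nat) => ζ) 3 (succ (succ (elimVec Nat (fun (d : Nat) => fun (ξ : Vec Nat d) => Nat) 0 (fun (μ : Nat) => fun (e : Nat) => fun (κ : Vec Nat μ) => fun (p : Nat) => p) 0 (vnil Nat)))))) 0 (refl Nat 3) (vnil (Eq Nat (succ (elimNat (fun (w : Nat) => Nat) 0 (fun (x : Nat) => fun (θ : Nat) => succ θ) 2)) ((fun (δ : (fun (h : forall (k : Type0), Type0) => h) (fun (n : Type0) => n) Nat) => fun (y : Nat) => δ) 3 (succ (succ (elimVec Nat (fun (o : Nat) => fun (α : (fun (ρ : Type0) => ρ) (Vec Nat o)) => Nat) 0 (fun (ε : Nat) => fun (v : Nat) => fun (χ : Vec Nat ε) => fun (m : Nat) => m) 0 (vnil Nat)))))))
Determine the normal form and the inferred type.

normal form:
  vcons (Eq Nat 3 3) 0 (refl Nat 3) (vnil (Eq Nat 3 3))
the term's type:
  Vec (Eq Nat 3 3) 1


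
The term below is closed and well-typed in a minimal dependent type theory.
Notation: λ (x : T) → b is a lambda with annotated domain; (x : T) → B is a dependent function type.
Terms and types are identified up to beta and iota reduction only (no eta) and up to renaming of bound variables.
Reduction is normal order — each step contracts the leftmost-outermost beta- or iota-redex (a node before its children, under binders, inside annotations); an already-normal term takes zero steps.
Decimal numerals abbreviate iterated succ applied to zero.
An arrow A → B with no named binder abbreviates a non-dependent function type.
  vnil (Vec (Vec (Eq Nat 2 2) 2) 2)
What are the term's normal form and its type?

normal form:
  vnil (Vec (Vec (Eq Nat 2 2) 2) 2)
the term's type:
  Vec (Vec (Vec (Eq Nat 2 2) 2) 2) 0


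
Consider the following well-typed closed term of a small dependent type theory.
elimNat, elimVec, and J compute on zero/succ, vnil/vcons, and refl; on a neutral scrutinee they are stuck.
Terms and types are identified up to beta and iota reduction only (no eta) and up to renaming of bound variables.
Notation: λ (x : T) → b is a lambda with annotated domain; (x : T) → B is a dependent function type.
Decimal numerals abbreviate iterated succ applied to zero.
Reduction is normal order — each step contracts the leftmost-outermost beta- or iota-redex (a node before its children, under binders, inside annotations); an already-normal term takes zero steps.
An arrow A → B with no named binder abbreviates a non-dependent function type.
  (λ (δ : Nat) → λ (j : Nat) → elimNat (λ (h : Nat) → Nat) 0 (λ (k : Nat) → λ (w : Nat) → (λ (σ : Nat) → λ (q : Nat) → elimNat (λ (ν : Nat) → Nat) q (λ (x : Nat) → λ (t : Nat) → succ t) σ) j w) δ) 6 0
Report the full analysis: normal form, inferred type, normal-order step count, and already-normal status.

normal form:
  0
type:
  Nat
normal-order step count: 39
already normal: no
first contracted redex: a beta-redex


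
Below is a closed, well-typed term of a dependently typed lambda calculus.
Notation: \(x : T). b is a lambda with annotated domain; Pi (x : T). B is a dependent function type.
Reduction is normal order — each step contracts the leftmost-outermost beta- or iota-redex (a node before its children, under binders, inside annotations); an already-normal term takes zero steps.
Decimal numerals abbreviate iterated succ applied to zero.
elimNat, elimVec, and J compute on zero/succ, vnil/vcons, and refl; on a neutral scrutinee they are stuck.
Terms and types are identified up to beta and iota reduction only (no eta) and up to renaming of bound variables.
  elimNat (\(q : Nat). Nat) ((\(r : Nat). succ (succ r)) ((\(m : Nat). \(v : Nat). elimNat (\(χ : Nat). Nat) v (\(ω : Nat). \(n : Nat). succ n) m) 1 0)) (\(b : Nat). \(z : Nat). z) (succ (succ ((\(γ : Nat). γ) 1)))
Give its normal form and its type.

reduced normal form:
  3
the term's type:
  Nat
observation: the leftmost-outermost redex is an elimNat iota-redex, and normalization takes 18 steps.


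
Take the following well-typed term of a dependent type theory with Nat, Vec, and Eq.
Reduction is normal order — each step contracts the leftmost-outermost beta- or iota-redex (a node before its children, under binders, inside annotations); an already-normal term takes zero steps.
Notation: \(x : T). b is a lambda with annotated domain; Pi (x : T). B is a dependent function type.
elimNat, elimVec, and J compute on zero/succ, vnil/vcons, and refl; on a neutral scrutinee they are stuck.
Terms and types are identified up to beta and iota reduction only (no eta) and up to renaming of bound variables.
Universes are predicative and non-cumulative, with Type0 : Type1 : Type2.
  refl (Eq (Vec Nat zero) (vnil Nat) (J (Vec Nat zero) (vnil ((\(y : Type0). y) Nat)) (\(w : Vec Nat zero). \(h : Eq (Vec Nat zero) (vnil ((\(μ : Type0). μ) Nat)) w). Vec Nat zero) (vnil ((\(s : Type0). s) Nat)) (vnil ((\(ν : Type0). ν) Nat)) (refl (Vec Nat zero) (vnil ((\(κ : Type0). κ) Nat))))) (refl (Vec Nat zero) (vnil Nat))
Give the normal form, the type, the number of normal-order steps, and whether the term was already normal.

normal form:
  refl (Eq (Vec Nat zero) (vnil Nat) (vnil Nat)) (refl (Vec Nat zero) (vnil Nat))
type:
  Eq (Eq (Vec Nat zero) (vnil Nat) (vnil Nat)) (refl (Vec Nat zero) (vnil Nat)) (refl (Vec Nat zero) (vnil Nat))
reduction steps (normal order): 2
term was already normal: no
first contracted redex: a J iota-redex


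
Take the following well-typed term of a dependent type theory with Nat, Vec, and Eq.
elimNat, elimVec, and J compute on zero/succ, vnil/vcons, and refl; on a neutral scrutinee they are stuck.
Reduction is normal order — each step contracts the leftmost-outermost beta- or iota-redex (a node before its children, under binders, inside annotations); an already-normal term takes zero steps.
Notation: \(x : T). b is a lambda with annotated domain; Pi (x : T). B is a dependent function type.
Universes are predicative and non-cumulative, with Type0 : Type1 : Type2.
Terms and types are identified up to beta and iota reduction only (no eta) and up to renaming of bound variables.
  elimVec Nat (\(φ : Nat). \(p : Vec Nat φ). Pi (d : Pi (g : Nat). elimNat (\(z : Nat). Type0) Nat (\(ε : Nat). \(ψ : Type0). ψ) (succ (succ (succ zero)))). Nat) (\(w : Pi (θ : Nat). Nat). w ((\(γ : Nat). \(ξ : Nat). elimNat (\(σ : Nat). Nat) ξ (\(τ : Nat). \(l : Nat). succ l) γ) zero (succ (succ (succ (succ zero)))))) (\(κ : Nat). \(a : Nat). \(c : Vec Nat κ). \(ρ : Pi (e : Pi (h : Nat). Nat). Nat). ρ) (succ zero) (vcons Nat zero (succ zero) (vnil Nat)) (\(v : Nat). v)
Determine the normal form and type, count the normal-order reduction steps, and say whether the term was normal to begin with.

reduced normal form:
  succ (succ (succ (succ zero)))
type:
  Nat
steps to reach normal form (normal order): 11
term was already normal: no
first contracted redex: an elimVec iota-redex


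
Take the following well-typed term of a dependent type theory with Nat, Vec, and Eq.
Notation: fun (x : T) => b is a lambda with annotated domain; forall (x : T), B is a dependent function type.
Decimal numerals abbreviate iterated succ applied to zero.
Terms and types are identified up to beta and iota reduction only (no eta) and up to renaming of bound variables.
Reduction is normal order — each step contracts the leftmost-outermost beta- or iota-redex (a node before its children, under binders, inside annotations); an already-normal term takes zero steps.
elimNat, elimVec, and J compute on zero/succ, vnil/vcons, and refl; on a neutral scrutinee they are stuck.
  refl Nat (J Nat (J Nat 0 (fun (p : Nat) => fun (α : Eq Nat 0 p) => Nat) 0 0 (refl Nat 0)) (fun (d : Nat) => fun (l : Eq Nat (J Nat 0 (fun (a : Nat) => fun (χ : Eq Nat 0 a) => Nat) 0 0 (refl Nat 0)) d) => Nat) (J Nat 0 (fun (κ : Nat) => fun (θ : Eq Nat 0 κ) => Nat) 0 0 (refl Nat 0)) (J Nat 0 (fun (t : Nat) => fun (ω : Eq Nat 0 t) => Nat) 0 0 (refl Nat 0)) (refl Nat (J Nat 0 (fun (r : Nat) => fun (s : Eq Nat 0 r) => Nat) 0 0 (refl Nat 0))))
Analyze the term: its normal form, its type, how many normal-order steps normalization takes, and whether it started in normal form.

reduced normal form:
  refl Nat 0
inferred type:
  Eq Nat 0 0
normal-order step count: 2
already normal: no
first contracted redex: a J iota-redex


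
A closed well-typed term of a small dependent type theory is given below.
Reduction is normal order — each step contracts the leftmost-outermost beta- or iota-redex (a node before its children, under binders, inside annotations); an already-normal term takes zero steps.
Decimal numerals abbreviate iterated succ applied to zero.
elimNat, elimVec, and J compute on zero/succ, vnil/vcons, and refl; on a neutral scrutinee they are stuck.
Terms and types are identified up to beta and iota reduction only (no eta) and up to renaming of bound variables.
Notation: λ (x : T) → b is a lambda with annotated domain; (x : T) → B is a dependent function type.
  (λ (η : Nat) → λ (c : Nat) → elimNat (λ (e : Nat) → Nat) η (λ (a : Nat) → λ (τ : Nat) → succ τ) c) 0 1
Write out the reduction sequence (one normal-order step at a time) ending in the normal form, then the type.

reduction (normal order):
  (λ (η : Nat) → λ (c : Nat) → elimNat (λ (e : Nat) → Nat) η (λ (a : Nat) → λ (τ : Nat) → succ τ) c) 0 1
  ~> (λ (η : Nat) → elimNat (λ (c : Nat) → Nat) 0 (λ (e : Nat) → λ (a : Nat) → succ a) η) 1
  ~> elimNat (λ (η : Nat) → Nat) 0 (λ (c : Nat) → λ (e : Nat) → succ e) 1
  ~> (λ (η : Nat) → λ (c : Nat) → succ c) 0 (elimNat (λ (e : Nat) → Nat) 0 (λ (a : Nat) → λ (τ : Nat) → succ τ) 0)
  ~> (λ (η : Nat) → succ η) (elimNat (λ (c : Nat) → Nat) 0 (λ (e : Nat) → λ (a : Nat) → succ a) 0)
  ~> succ (elimNat (λ (η : Nat) → Nat) 0 (λ (c : Nat) → λ (e : Nat) → succ e) 0)
  ~> 1
type:
  Nat


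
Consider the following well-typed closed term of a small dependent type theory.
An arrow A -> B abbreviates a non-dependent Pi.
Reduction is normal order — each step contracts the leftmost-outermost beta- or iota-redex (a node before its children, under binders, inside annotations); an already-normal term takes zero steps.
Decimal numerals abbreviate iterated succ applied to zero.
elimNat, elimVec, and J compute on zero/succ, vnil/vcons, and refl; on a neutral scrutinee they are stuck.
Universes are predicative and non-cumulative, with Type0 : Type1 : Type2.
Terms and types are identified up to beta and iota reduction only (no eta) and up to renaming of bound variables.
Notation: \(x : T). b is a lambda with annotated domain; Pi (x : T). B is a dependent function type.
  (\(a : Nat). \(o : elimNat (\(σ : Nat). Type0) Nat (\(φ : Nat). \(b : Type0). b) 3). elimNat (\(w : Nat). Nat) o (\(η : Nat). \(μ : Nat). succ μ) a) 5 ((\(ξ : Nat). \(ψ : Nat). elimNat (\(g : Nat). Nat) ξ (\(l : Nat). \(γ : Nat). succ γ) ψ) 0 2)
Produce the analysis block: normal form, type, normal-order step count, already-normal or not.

resulting normal form:
  7
inferred type:
  Nat
steps to reach normal form (normal order): 27
term was already normal: no
first redex: a beta-redex


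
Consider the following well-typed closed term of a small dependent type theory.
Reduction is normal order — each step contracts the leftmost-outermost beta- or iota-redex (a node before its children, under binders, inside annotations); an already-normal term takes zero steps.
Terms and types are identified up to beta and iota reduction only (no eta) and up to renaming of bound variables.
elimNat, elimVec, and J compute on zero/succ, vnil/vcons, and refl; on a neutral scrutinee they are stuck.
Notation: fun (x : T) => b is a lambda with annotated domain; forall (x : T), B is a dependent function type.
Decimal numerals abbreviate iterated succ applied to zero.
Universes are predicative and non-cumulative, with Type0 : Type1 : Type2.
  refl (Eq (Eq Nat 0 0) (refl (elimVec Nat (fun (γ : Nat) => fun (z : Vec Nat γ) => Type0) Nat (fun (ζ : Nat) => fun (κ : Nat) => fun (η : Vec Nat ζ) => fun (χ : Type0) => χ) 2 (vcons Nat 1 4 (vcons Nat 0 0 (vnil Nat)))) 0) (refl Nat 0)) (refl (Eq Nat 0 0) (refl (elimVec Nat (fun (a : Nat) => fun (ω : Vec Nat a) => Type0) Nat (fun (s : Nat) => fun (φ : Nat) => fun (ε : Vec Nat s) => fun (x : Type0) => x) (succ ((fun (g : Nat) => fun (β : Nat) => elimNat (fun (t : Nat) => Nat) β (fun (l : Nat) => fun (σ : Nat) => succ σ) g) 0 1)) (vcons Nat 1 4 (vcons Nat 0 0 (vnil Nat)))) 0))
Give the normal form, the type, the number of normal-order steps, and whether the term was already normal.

normal form:
  refl (Eq (Eq Nat 0 0) (refl Nat 0) (refl Nat 0)) (refl (Eq Nat 0 0) (refl Nat 0))
the term's type:
  Eq (Eq (Eq Nat 0 0) (refl Nat 0) (refl Nat 0)) (refl (Eq Nat 0 0) (refl Nat 0)) (refl (Eq Nat 0 0) (refl Nat 0))
normal-order step count: 22
started in normal form: no
first redex: an elimVec iota-redex


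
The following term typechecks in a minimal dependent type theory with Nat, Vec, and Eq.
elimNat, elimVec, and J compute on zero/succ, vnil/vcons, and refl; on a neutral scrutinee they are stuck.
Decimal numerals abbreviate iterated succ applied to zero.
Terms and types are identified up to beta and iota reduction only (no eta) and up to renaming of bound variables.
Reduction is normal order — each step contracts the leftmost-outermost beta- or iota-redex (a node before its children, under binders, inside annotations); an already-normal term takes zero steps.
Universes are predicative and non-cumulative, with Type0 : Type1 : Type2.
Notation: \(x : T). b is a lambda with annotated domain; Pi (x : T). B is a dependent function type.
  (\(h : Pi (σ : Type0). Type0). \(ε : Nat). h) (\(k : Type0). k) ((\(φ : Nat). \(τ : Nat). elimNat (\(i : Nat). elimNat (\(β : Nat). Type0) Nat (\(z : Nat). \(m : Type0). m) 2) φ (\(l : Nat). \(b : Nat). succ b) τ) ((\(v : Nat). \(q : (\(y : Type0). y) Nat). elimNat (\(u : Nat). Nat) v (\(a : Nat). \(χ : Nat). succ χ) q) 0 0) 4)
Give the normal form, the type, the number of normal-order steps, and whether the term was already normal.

reduced normal form:
  \(h : Type0). h
type:
  Pi (h : Type0). Type0
normal-order step count: 2
already normal: no
first contracted redex: a beta-redex


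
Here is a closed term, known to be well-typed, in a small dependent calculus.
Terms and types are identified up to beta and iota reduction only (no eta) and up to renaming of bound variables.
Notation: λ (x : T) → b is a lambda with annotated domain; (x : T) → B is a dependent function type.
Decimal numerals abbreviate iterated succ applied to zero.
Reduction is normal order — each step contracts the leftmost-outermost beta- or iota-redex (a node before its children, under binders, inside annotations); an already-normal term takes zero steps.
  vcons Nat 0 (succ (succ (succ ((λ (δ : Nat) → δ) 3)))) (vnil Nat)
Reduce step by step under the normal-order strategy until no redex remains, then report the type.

normal-order reduction sequence:
  vcons Nat 0 (succ (succ (succ ((λ (δ : Nat) → δ) 3)))) (vnil Nat)
  ~> vcons Nat 0 6 (vnil Nat)
inferred type:
  Vec Nat 1


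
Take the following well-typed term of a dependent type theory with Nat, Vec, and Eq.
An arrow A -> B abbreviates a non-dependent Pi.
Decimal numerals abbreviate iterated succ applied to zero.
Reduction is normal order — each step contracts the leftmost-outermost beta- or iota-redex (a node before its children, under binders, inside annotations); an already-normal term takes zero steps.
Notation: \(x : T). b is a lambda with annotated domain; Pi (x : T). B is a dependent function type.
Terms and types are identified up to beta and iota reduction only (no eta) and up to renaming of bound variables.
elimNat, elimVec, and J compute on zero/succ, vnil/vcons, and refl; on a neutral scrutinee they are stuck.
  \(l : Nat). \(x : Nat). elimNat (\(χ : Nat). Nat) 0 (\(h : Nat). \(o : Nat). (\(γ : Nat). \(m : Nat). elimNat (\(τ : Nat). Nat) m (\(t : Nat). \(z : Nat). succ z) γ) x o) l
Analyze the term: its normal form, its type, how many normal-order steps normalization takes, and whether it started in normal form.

normal form:
  \(l : Nat). \(x : Nat). elimNat (\(χ : Nat). Nat) 0 (\(h : Nat). \(o : Nat). elimNat (\(γ : Nat). Nat) o (\(m : Nat). \(τ : Nat). succ τ) x) l
the term's type:
  Nat -> Nat -> Nat
reduction steps (normal order): 2
already normal: no
first contracted redex: a beta-redex


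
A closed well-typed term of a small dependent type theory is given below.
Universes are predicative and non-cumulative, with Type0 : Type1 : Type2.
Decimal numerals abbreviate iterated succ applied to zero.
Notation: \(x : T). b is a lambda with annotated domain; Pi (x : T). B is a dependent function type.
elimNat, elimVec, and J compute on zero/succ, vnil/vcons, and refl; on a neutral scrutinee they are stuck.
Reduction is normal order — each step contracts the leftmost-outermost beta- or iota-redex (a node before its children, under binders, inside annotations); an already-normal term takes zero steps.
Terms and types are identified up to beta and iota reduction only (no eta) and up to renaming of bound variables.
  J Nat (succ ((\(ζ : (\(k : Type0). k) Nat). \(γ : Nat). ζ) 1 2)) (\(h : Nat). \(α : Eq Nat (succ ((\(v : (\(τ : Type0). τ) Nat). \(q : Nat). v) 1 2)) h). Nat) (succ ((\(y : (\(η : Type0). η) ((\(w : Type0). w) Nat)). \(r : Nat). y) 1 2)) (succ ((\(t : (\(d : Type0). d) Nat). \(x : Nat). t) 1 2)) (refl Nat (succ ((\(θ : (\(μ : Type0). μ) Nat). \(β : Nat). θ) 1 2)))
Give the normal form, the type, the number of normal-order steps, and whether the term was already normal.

reduced normal form:
  2
type:
  Nat
reduction steps (normal order): 3
started in normal form: no
first redex: a J iota-redex


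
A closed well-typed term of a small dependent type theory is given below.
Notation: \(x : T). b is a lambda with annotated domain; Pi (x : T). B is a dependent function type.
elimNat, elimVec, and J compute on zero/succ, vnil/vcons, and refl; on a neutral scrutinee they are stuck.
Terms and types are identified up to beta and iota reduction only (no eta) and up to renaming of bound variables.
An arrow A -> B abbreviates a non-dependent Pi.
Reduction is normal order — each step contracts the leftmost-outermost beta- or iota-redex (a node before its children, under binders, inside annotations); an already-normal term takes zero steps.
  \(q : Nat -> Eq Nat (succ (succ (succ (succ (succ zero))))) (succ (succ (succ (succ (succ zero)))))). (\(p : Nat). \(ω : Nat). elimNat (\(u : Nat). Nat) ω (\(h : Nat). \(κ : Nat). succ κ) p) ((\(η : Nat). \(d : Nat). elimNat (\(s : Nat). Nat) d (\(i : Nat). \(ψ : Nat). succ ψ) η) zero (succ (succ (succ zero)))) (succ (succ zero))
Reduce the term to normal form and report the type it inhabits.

reduced normal form:
  \(q : Nat -> Eq Nat (succ (succ (succ (succ (succ zero))))) (succ (succ (succ (succ (succ zero)))))). succ (succ (succ (succ (succ zero))))
the term's type:
  (Nat -> Eq Nat (succ (succ (succ (succ (succ zero))))) (succ (succ (succ (succ (succ zero)))))) -> Nat


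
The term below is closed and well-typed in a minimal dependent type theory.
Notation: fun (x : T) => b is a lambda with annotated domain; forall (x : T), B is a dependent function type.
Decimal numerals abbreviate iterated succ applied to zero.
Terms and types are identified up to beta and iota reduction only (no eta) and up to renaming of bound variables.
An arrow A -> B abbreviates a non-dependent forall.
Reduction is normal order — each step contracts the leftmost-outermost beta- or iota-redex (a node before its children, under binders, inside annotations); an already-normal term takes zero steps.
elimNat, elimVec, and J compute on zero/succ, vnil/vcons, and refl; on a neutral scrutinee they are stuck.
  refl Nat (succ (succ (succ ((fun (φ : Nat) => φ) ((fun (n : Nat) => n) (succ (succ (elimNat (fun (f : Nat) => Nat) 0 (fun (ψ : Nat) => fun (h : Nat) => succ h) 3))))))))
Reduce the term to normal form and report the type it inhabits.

resulting normal form:
  refl Nat 8
inferred type:
  Eq Nat 8 8


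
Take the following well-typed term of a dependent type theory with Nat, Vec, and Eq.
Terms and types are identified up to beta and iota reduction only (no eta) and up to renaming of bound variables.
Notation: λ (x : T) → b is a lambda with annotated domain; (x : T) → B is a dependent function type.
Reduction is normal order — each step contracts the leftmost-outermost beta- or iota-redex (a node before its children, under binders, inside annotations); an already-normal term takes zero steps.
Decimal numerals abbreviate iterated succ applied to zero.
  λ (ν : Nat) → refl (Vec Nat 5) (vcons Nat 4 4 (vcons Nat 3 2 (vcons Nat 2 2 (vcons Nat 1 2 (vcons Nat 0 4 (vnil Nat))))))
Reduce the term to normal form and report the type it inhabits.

reduced normal form:
  λ (ν : Nat) → refl (Vec Nat 5) (vcons Nat 4 4 (vcons Nat 3 2 (vcons Nat 2 2 (vcons Nat 1 2 (vcons Nat 0 4 (vnil Nat))))))
inferred type:
  (ν : Nat) → Eq (Vec Nat 5) (vcons Nat 4 4 (vcons Nat 3 2 (vcons Nat 2 2 (vcons Nat 1 2 (vcons Nat 0 4 (vnil Nat)))))) (vcons Nat 4 4 (vcons Nat 3 2 (vcons Nat 2 2 (vcons Nat 1 2 (vcons Nat 0 4 (vnil Nat))))))


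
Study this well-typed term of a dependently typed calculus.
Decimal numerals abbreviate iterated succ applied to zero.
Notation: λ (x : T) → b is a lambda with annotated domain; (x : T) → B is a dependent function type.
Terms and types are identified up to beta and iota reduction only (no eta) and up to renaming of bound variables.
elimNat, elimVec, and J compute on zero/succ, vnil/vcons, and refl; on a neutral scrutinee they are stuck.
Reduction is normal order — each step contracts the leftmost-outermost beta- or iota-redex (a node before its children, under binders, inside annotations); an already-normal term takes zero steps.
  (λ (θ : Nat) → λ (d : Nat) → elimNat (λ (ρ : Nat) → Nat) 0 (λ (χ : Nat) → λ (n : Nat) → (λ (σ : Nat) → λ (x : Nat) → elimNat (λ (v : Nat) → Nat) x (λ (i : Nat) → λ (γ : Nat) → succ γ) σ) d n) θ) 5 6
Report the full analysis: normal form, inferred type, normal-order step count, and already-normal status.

resulting normal form:
  30
inferred type:
  Nat
normal-order step count: 123
started in normal form: no
first contracted redex: a beta-redex


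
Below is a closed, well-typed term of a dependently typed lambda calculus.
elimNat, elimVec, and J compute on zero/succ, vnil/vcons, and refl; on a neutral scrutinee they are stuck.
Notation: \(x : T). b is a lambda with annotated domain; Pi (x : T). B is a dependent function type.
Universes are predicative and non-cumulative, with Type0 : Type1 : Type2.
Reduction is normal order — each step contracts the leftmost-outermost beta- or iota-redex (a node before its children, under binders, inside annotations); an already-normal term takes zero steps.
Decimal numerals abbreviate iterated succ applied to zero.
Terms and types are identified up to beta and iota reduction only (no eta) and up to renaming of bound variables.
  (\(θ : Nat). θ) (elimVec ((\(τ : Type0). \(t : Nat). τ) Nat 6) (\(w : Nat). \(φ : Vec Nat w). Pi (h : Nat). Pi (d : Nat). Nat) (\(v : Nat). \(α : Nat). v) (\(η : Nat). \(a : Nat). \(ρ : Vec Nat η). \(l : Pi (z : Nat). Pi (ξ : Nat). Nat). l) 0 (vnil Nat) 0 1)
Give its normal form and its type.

resulting normal form:
  0
the term's type:
  Nat


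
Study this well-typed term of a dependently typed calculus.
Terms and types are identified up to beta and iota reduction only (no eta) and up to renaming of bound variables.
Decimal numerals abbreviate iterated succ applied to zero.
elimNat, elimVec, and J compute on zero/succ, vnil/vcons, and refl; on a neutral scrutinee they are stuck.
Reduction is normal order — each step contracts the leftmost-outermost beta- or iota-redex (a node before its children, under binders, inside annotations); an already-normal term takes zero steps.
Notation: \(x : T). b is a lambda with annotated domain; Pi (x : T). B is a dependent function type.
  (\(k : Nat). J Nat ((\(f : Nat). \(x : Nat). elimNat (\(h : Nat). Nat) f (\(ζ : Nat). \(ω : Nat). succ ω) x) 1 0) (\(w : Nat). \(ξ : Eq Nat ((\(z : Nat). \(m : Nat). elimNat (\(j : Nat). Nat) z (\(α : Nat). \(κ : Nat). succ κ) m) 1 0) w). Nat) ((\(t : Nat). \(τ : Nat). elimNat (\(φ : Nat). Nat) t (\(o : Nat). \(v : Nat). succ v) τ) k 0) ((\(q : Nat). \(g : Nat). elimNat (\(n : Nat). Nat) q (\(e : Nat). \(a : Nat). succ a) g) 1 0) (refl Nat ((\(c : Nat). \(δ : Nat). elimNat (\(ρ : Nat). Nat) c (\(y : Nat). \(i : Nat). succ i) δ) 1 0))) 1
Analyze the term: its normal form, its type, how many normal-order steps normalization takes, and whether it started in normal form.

normal form:
  1
inferred type:
  Nat
steps to reach normal form (normal order): 5
started in normal form: no
first contracted redex: a beta-redex


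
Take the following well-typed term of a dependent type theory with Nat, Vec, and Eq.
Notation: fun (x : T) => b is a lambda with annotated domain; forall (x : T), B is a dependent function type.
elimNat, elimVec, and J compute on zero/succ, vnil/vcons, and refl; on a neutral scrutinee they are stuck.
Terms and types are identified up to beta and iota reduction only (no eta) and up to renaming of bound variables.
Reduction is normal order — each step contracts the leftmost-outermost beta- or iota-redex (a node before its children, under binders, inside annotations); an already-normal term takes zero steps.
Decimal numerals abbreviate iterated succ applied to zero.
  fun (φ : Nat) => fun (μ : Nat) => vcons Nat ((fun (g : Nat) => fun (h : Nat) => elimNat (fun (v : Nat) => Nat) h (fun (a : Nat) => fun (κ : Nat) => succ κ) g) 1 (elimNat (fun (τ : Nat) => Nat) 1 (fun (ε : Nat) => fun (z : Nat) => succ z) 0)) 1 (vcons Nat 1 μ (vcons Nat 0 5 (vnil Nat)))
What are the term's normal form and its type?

normal form:
  fun (φ : Nat) => fun (μ : Nat) => vcons Nat 2 1 (vcons Nat 1 μ (vcons Nat 0 5 (vnil Nat)))
the term's type:
  forall (φ : Nat), forall (μ : Nat), Vec Nat 3
observation: the leftmost-outermost redex is a beta-redex, and normalization takes 7 steps.


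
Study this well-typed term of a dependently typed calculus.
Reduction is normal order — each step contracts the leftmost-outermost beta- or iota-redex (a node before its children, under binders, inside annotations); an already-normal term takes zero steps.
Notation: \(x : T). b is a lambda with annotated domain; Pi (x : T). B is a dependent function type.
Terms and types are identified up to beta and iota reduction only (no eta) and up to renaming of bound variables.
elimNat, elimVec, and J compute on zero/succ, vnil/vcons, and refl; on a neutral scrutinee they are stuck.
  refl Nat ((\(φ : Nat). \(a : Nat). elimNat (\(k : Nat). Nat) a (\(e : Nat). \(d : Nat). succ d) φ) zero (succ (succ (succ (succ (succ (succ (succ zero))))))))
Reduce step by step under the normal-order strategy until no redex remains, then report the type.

reduction (normal order):
  refl Nat ((\(φ : Nat). \(a : Nat). elimNat (\(k : Nat). Nat) a (\(e : Nat). \(d : Nat). succ d) φ) zero (succ (succ (succ (succ (succ (succ (succ zero))))))))
  ~> refl Nat ((\(φ : Nat). elimNat (\(a : Nat). Nat) φ (\(k : Nat). \(e : Nat). succ e) zero) (succ (succ (succ (succ (succ (succ (succ zero))))))))
  ~> refl Nat (elimNat (\(φ : Nat). Nat) (succ (succ (succ (succ (succ (succ (succ zero))))))) (\(a : Nat). \(k : Nat). succ k) zero)
  ~> refl Nat (succ (succ (succ (succ (succ (succ (succ zero)))))))
type:
  Eq Nat (succ (succ (succ (succ (succ (succ (succ zero))))))) (succ (succ (succ (succ (succ (succ (succ zero)))))))


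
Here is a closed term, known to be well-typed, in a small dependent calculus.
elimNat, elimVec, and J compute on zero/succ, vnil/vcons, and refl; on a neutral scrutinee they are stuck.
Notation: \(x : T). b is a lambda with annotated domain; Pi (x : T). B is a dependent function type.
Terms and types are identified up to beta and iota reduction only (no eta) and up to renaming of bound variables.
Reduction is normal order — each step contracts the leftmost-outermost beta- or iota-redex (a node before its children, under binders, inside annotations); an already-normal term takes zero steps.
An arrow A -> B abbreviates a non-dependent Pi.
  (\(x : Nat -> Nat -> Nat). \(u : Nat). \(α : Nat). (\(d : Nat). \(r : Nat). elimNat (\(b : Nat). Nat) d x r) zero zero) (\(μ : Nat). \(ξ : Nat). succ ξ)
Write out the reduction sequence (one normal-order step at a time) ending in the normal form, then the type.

normal-order reduction sequence:
  (\(x : Nat -> Nat -> Nat). \(u : Nat). \(α : Nat). (\(d : Nat). \(r : Nat). elimNat (\(b : Nat). Nat) d x r) zero zero) (\(μ : Nat). \(ξ : Nat). succ ξ)
  ~> \(x : Nat). \(u : Nat). (\(α : Nat). \(d : Nat). elimNat (\(r : Nat). Nat) α (\(b : Nat). \(μ : Nat). succ μ) d) zero zero
  ~> \(x : Nat). \(u : Nat). (\(α : Nat). elimNat (\(d : Nat). Nat) zero (\(r : Nat). \(b : Nat). succ b) α) zero
  ~> \(x : Nat). \(u : Nat). elimNat (\(α : Nat). Nat) zero (\(d : Nat). \(r : Nat). succ r) zero
  ~> \(x : Nat). \(u : Nat). zero
the term's type:
  Nat -> Nat -> Nat


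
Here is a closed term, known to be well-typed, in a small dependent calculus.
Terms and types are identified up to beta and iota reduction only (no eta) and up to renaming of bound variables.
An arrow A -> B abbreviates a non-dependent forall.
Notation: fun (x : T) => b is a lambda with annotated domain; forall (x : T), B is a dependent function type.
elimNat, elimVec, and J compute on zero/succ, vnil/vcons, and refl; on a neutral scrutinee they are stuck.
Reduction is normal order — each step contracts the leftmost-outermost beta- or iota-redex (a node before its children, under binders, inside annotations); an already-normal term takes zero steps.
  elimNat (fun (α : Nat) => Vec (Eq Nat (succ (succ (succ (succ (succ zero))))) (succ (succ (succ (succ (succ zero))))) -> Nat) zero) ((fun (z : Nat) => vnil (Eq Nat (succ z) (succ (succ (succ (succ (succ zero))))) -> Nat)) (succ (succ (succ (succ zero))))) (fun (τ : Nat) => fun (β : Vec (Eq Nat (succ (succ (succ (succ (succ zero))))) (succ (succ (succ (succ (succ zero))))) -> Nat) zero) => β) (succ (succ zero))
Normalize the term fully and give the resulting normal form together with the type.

normal form:
  vnil (Eq Nat (succ (succ (succ (succ (succ zero))))) (succ (succ (succ (succ (succ zero))))) -> Nat)
inferred type:
  Vec (Eq Nat (succ (succ (succ (succ (succ zero))))) (succ (succ (succ (succ (succ zero))))) -> Nat) zero
observation: normalization takes exactly 8 steps under the normal-order strategy.


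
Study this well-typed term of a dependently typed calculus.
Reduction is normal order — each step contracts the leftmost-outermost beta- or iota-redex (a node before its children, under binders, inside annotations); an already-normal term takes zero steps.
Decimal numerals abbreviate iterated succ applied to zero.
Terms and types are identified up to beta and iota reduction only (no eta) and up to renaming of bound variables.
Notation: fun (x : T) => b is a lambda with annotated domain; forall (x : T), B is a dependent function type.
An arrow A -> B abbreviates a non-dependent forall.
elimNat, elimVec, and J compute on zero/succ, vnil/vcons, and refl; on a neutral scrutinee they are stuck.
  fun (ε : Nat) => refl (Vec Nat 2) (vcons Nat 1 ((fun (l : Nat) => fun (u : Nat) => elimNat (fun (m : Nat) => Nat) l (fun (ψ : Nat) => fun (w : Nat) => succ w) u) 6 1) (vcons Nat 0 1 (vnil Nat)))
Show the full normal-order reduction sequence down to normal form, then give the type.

normal-order reduction sequence:
  fun (ε : Nat) => refl (Vec Nat 2) (vcons Nat 1 ((fun (l : Nat) => fun (u : Nat) => elimNat (fun (m : Nat) => Nat) l (fun (ψ : Nat) => fun (w : Nat) => succ w) u) 6 1) (vcons Nat 0 1 (vnil Nat)))
  ~> fun (ε : Nat) => refl (Vec Nat 2) (vcons Nat 1 ((fun (l : Nat) => elimNat (fun (u : Nat) => Nat) 6 (fun (m : Nat) => fun (ψ : Nat) => succ ψ) l) 1) (vcons Nat 0 1 (vnil Nat)))
  ~> fun (ε : Nat) => refl (Vec Nat 2) (vcons Nat 1 (elimNat (fun (l : Nat) => Nat) 6 (fun (u : Nat) => fun (m : Nat) => succ m) 1) (vcons Nat 0 1 (vnil Nat)))
  ~> fun (ε : Nat) => refl (Vec Nat 2) (vcons Nat 1 ((fun (l : Nat) => fun (u : Nat) => succ u) 0 (elimNat (fun (m : Nat) => Nat) 6 (fun (ψ : Nat) => fun (w : Nat) => succ w) 0)) (vcons Nat 0 1 (vnil Nat)))
  ~> fun (ε : Nat) => refl (Vec Nat 2) (vcons Nat 1 ((fun (l : Nat) => succ l) (elimNat (fun (u : Nat) => Nat) 6 (fun (m : Nat) => fun (ψ : Nat) => succ ψ) 0)) (vcons Nat 0 1 (vnil Nat)))
  ~> fun (ε : Nat) => refl (Vec Nat 2) (vcons Nat 1 (succ (elimNat (fun (l : Nat) => Nat) 6 (fun (u : Nat) => fun (m : Nat) => succ m) 0)) (vcons Nat 0 1 (vnil Nat)))
  ~> fun (ε : Nat) => refl (Vec Nat 2) (vcons Nat 1 7 (vcons Nat 0 1 (vnil Nat)))
the term's type:
  Nat -> Eq (Vec Nat 2) (vcons Nat 1 7 (vcons Nat 0 1 (vnil Nat))) (vcons Nat 1 7 (vcons Nat 0 1 (vnil Nat)))


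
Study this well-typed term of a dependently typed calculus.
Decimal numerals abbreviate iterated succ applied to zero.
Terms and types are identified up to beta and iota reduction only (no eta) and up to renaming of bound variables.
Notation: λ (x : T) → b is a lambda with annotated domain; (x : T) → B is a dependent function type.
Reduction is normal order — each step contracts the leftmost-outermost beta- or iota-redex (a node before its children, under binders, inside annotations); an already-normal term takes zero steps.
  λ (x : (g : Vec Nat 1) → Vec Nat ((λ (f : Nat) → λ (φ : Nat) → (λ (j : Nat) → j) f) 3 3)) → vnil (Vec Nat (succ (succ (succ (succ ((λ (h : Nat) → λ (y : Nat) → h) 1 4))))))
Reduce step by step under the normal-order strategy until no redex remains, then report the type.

normal-order reduction:
  λ (x : (g : Vec Nat 1) → Vec Nat ((λ (f : Nat) → λ (φ : Nat) → (λ (j : Nat) → j) f) 3 3)) → vnil (Vec Nat (succ (succ (succ (succ ((λ (h : Nat) → λ (y : Nat) → h) 1 4))))))
  ~> λ (x : (g : Vec Nat 1) → Vec Nat ((λ (f : Nat) → (λ (φ : Nat) → φ) 3) 3)) → vnil (Vec Nat (succ (succ (succ (succ ((λ (j : Nat) → λ (h : Nat) → j) 1 4))))))
  ~> λ (x : (g : Vec Nat 1) → Vec Nat ((λ (f : Nat) → f) 3)) → vnil (Vec Nat (succ (succ (succ (succ ((λ (φ : Nat) → λ (j : Nat) → φ) 1 4))))))
  ~> λ (x : (g : Vec Nat 1) → Vec Nat 3) → vnil (Vec Nat (succ (succ (succ (succ ((λ (f : Nat) → λ (φ : Nat) → f) 1 4))))))
  ~> λ (x : (g : Vec Nat 1) → Vec Nat 3) → vnil (Vec Nat (succ (succ (succ (succ ((λ (f : Nat) → 1) 4))))))
  ~> λ (x : (g : Vec Nat 1) → Vec Nat 3) → vnil (Vec Nat 5)
inferred type:
  (x : (g : Vec Nat 1) → Vec Nat 3) → Vec (Vec Nat 5) 0
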